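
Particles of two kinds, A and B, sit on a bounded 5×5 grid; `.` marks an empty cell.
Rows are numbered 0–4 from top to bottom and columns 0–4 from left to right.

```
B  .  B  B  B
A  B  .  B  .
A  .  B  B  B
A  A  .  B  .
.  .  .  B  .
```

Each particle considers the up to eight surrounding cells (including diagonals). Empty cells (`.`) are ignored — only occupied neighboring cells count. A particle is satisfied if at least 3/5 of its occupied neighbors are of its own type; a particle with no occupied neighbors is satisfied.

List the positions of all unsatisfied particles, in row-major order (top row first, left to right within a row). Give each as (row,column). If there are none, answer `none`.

(0,0)B 1/2 ✗
(0,2)B 3/3 ✓
(0,3)B 3/3 ✓
(0,4)B 2/2 ✓
(1,0)A 1/3 ✗
(1,1)B 3/5 ✓
(1,3)B 6/6 ✓
(2,0)A 3/4 ✓
(2,2)B 4/5 ✓
(2,3)B 4/4 ✓
(2,4)B 3/3 ✓
(3,0)A 2/2 ✓
(3,1)A 2/3 ✓
(3,3)B 4/4 ✓
(4,3)B 1/1 ✓

(0,0), (1,0)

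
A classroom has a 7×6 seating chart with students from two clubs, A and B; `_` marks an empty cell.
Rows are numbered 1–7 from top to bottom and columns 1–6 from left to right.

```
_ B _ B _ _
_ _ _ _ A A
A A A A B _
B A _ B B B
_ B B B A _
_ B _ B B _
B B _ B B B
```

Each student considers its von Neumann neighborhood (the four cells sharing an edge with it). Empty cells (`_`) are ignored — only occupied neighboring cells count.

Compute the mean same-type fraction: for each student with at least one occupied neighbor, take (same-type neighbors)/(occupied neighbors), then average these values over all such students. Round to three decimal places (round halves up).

0.729

(1,2)B — no occupied neighbors
(1,4)B — no occupied neighbors
(2,5)A 1/2
(2,6)A 1/1
(3,1)A 1/2
(3,2)A 3/3
(3,3)A 2/2
(3,4)A 1/3
(3,5)B 1/3
(4,1)B 0/2
(4,2)A 1/3
(4,4)B 2/3
(4,5)B 3/4
(4,6)B 1/1
(5,2)B 2/3
(5,3)B 2/2
(5,4)B 3/4
(5,5)A 0/3
(6,2)B 2/2
(6,4)B 3/3
(6,5)B 2/3
(7,1)B 1/1
(7,2)B 2/2
(7,4)B 2/2
(7,5)B 3/3
(7,6)B 1/1
Sum over 24 students: 1/2 + 1/1 + 1/2 + 3/3 + 2/2 + 1/3 + 1/3 + 0/2 + 1/3 + 2/3 + 3/4 + 1/1 + 2/3 + 2/2 + 3/4 + 0/3 + 2/2 + 3/3 + 2/3 + 1/1 + 2/2 + 2/2 + 3/3 + 1/1 = 35/2; mean = 35/2 ÷ 24 = 35/48 = 0.729166… → 0.729.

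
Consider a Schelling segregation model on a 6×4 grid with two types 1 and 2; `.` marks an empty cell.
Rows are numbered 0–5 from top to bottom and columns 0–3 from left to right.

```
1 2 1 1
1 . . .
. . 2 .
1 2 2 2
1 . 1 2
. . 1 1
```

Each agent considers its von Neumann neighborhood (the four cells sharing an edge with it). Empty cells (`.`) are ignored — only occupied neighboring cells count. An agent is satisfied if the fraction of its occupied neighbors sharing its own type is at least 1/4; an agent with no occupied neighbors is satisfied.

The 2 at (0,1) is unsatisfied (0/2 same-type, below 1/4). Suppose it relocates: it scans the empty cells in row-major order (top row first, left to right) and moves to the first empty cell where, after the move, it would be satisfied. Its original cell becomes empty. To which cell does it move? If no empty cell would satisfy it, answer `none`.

(1,2)

Vacating (0,1). Empty cells in order:
  (1,1): 0/1 same-type → still unsatisfied.
  (1,2): 1/2 same-type → satisfied — stop here.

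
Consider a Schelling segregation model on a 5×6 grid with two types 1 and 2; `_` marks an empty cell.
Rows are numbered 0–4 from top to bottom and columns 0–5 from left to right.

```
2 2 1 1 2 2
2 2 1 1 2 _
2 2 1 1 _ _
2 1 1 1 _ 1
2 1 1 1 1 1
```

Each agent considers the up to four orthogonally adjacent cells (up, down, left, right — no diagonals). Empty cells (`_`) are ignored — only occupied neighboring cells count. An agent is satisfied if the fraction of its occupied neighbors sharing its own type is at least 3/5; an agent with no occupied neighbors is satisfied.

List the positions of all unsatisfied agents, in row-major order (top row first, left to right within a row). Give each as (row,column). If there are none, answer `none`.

(1,4), (2,1), (3,1), (4,0)

Row 0: (0,0)2 2/2 ok · (0,1)2 2/3 ok · (0,2)1 2/3 ok · (0,3)1 2/3 ok · (0,4)2 2/3 ok · (0,5)2 1/1 ok
Row 1: (1,0)2 3/3 ok · (1,1)2 3/4 ok · (1,2)1 3/4 ok · (1,3)1 3/4 ok · (1,4)2 1/2 unhappy
Row 2: (2,0)2 3/3 ok · (2,1)2 2/4 unhappy · (2,2)1 3/4 ok · (2,3)1 3/3 ok
Row 3: (3,0)2 2/3 ok · (3,1)1 2/4 unhappy · (3,2)1 4/4 ok · (3,3)1 3/3 ok · (3,5)1 1/1 ok
Row 4: (4,0)2 1/2 unhappy · (4,1)1 2/3 ok · (4,2)1 3/3 ok · (4,3)1 3/3 ok · (4,4)1 2/2 ok · (4,5)1 2/2 ok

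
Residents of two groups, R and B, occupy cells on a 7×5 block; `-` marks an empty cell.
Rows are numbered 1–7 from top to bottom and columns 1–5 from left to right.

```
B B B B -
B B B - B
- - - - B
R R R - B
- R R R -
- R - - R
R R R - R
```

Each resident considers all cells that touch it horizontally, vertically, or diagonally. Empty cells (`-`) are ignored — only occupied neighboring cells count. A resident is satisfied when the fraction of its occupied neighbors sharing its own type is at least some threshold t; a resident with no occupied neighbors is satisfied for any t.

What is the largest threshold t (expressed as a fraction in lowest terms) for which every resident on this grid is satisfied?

1/2

(1,1)B 3/3
(1,2)B 5/5
(1,3)B 4/4
(1,4)B 3/3
(2,1)B 3/3
(2,2)B 5/5
(2,3)B 4/4
(2,5)B 2/2
(3,5)B 2/2
(4,1)R 2/2
(4,2)R 4/4
(4,3)R 4/4
(4,5)B 1/2
(5,2)R 5/5
(5,3)R 5/5
(5,4)R 3/4
(6,2)R 5/5
(6,5)R 2/2
(7,1)R 2/2
(7,2)R 3/3
(7,3)R 2/2
(7,5)R 1/1
The smallest same-type fraction is 1/2 at (4,5), which reduces to 1/2. Any threshold above that leaves this resident unsatisfied.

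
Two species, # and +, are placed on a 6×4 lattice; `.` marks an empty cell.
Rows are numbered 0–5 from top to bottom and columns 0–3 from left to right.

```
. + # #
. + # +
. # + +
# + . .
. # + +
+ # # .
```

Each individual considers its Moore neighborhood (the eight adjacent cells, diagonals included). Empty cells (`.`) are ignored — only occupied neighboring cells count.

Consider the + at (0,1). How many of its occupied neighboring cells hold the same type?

1

Occupied neighbors of (0,1): (0,2)=#, (1,1)=+, (1,2)=#.
Same type (+): 1 of 3.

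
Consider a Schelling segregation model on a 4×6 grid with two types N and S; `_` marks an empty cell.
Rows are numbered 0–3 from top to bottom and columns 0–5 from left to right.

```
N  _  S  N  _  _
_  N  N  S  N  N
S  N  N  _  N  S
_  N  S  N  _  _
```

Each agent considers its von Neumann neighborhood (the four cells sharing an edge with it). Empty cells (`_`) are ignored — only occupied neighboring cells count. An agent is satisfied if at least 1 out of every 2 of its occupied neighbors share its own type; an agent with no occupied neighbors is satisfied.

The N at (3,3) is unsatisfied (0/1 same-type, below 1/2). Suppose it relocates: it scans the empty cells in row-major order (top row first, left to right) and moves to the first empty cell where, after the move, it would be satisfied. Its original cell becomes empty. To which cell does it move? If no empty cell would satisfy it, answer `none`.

(0,1)

Vacating (3,3). Empty cells in order:
  (0,1): 2/3 same-type → satisfied — stop here.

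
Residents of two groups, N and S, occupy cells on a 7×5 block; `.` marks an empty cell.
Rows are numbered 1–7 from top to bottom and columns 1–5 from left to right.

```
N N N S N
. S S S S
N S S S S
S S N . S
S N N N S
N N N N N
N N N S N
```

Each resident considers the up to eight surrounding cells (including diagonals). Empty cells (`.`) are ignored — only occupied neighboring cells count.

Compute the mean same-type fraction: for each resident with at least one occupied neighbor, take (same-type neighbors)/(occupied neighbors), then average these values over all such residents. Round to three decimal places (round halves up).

0.620

Row 1: (1,1)N 1/2 · (1,2)N 2/4 · (1,3)N 1/5 · (1,4)S 3/5 · (1,5)N 0/3
Row 2: (2,2)S 3/7 · (2,3)S 6/8 · (2,4)S 6/8 · (2,5)S 4/5
Row 3: (3,1)N 0/4 · (3,2)S 5/7 · (3,3)S 6/7 · (3,4)S 6/7 · (3,5)S 4/4
Row 4: (4,1)S 3/5 · (4,2)S 4/8 · (4,3)N 3/7 · (4,5)S 3/4
Row 5: (5,1)S 2/5 · (5,2)N 5/8 · (5,3)N 6/7 · (5,4)N 5/7 · (5,5)S 1/4
Row 6: (6,1)N 4/5 · (6,2)N 7/8 · (6,3)N 7/8 · (6,4)N 6/8 · (6,5)N 3/5
Row 7: (7,1)N 3/3 · (7,2)N 5/5 · (7,3)N 4/5 · (7,4)S 0/5 · (7,5)N 2/3
Sum over 33 residents: 1/2 + 2/4 + 1/5 + 3/5 + 0/3 + 3/7 + 6/8 + 6/8 + 4/5 + 0/4 + 5/7 + 6/7 + 6/7 + 4/4 + 3/5 + 4/8 + 3/7 + 3/4 + 2/5 + 5/8 + 6/7 + 5/7 + 1/4 + 4/5 + 7/8 + 7/8 + 6/8 + 3/5 + 3/3 + 5/5 + 4/5 + 0/5 + 2/3 = 17177/840; mean = 17177/840 ÷ 33 = 17177/27720 = 0.619660… → 0.620.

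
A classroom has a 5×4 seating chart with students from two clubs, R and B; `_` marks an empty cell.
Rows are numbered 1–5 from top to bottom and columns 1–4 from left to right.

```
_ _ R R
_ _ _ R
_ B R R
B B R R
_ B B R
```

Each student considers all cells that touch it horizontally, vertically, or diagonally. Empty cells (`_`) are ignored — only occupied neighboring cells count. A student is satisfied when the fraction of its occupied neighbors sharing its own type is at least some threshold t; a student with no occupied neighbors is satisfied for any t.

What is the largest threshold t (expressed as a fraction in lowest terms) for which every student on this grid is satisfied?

2/5

(1,3)R 2/2
(1,4)R 2/2
(2,4)R 4/4
(3,2)B 2/4
(3,3)R 4/6
(3,4)R 4/4
(4,1)B 3/3
(4,2)B 4/6
(4,3)R 4/8
(4,4)R 4/5
(5,2)B 3/4
(5,3)B 2/5
(5,4)R 2/3
The smallest same-type fraction is 2/5 at (5,3), which reduces to 2/5. Any threshold above that leaves this student unsatisfied.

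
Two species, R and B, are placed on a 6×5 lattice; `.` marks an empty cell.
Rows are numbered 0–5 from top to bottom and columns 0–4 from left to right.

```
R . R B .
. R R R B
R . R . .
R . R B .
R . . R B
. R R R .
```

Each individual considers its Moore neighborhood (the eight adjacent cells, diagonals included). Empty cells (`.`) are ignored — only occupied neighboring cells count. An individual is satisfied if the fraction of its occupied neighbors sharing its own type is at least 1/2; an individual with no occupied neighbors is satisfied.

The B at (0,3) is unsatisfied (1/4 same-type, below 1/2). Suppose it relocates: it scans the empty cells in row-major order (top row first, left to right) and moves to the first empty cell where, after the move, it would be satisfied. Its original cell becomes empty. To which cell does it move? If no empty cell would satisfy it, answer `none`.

Vacating (0,3). Empty cells in order:
  (0,1): 0/4 same-type → still unsatisfied.
  (0,4): 1/2 same-type → satisfied — stop here.

(0,4)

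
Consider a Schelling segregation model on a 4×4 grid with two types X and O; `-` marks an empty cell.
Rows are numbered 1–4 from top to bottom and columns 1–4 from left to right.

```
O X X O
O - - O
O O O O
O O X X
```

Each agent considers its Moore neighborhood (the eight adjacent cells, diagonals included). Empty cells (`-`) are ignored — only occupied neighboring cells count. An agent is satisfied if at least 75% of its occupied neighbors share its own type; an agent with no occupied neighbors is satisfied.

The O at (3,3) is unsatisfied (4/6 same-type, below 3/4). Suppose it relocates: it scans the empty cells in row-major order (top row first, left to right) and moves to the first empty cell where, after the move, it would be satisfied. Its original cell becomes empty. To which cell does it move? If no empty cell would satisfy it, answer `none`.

Vacating (3,3). Empty cells in order:
  (2,2): 4/6 same-type → still unsatisfied.
  (2,3): 4/6 same-type → still unsatisfied.

none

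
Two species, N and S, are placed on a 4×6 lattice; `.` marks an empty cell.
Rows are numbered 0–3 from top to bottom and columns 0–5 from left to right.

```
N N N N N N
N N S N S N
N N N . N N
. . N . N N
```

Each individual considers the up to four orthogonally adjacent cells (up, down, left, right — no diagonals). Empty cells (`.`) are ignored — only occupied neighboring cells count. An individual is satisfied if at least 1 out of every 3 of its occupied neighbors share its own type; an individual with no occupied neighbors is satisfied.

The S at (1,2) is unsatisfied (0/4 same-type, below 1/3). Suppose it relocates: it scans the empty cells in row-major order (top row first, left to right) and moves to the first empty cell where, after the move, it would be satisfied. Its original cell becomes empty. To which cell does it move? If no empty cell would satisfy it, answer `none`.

none

Vacating (1,2). Empty cells in order:
  (2,3): 0/3 same-type → still unsatisfied.
  (3,0): 0/1 same-type → still unsatisfied.
  (3,1): 0/2 same-type → still unsatisfied.
  (3,3): 0/2 same-type → still unsatisfied.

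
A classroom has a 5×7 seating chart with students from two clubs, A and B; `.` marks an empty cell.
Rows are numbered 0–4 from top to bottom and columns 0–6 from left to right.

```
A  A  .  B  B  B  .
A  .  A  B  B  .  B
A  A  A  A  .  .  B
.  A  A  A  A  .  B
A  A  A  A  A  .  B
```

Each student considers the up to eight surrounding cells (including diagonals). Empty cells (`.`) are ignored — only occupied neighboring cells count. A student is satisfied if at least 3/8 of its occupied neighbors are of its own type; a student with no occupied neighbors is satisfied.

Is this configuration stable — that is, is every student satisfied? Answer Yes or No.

Yes

(0,0)A 2/2 ✓
(0,1)A 3/3 ✓
(0,3)B 3/4 ✓
(0,4)B 4/4 ✓
(0,5)B 3/3 ✓
(1,0)A 4/4 ✓
(1,2)A 4/6 ✓
(1,3)B 3/6 ✓
(1,4)B 4/5 ✓
(1,6)B 2/2 ✓
(2,0)A 3/3 ✓
(2,1)A 6/6 ✓
(2,2)A 6/7 ✓
(2,3)A 5/7 ✓
(2,6)B 2/2 ✓
(3,1)A 7/7 ✓
(3,2)A 8/8 ✓
(3,3)A 7/7 ✓
(3,4)A 4/4 ✓
(3,6)B 2/2 ✓
(4,0)A 2/2 ✓
(4,1)A 4/4 ✓
(4,2)A 5/5 ✓
(4,3)A 5/5 ✓
(4,4)A 3/3 ✓
(4,6)B 1/1 ✓
All meet the threshold, so the configuration is stable.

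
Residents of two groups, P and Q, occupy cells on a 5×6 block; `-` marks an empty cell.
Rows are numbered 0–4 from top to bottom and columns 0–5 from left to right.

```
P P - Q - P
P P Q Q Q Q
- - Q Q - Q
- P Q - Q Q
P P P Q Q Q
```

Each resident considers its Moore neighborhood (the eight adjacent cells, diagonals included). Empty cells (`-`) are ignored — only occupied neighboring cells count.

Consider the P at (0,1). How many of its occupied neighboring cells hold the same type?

Occupied neighbors of (0,1): (0,0)=P, (1,0)=P, (1,1)=P, (1,2)=Q.
Same type (P): 3 of 4.

3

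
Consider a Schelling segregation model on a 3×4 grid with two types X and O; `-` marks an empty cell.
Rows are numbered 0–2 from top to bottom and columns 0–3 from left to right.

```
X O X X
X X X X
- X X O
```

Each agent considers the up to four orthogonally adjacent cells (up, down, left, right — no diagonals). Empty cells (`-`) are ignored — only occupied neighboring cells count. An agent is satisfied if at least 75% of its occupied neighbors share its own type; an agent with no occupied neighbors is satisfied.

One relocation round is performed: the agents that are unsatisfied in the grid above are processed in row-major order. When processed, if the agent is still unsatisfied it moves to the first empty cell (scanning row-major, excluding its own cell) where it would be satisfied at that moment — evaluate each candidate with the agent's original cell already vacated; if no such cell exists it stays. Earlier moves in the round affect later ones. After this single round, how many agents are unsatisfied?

5

Initially unsatisfied (in order): (0,0), (0,1), (0,2), (1,3), (2,2), (2,3).
  (0,0) → (2,0).
  (0,1): no empty cell satisfies it; stays.
  (0,2): no empty cell satisfies it; stays.
  (1,3): no empty cell satisfies it; stays.
  (2,2): no empty cell satisfies it; stays.
  (2,3): no empty cell satisfies it; stays.
Resulting grid:
- O X X
X X X X
X X X O
Unsatisfied now: (0,1), (0,2), (1,3), (2,2), (2,3).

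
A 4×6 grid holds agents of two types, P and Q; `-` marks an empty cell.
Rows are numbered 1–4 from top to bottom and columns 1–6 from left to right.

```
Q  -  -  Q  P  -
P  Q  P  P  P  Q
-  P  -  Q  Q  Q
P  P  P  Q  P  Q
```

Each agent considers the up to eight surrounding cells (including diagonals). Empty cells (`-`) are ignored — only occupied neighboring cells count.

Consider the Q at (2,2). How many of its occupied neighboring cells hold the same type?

Occupied neighbors of (2,2): (1,1)=Q, (2,1)=P, (2,3)=P, (3,2)=P.
Same type (Q): 1 of 4.

1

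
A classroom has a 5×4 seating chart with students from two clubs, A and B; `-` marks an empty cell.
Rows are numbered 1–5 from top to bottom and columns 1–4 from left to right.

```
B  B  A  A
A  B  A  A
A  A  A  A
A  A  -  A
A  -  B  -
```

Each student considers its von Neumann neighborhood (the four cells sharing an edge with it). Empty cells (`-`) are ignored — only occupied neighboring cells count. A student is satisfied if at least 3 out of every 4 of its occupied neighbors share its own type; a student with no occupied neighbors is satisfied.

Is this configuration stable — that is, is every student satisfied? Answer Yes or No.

No

Row 1: (1,1)B 1/2 not · (1,2)B 2/3 not · (1,3)A 2/3 not · (1,4)A 2/2 satisfied
Row 2: (2,1)A 1/3 not · (2,2)B 1/4 not · (2,3)A 3/4 satisfied · (2,4)A 3/3 satisfied
Row 3: (3,1)A 3/3 satisfied · (3,2)A 3/4 satisfied · (3,3)A 3/3 satisfied · (3,4)A 3/3 satisfied
Row 4: (4,1)A 3/3 satisfied · (4,2)A 2/2 satisfied · (4,4)A 1/1 satisfied
Row 5: (5,1)A 1/1 satisfied · (5,3)B 0/0 satisfied
For instance (1,1) has only 1/2 same-type neighbors, below 3/4.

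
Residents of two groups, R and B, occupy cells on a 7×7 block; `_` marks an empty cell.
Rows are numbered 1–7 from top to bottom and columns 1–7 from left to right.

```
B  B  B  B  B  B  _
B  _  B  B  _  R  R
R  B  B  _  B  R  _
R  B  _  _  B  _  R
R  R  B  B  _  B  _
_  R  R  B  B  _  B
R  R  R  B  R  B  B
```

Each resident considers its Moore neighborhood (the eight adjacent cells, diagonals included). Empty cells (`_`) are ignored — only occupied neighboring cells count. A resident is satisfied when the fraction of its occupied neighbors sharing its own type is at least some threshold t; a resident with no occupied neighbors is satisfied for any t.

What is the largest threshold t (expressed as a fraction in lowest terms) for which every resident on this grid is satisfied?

0/1

(1,1)B 2/2
(1,2)B 4/4
(1,3)B 4/4
(1,4)B 4/4
(1,5)B 3/4
(1,6)B 1/3
(2,1)B 3/4
(2,3)B 6/6
(2,4)B 6/6
(2,6)R 2/5
(2,7)R 2/3
(3,1)R 1/4
(3,2)B 4/6
(3,3)B 4/4
(3,5)B 2/4
(3,6)R 3/5
(4,1)R 3/5
(4,2)B 3/7
(4,5)B 3/4
(4,7)R 1/2
(5,1)R 3/4
(5,2)R 4/6
(5,3)B 3/6
(5,4)B 4/5
(5,6)B 3/4
(6,2)R 6/7
(6,3)R 4/8
(6,4)B 4/7
(6,5)B 5/6
(6,7)B 3/3
(7,1)R 2/2
(7,2)R 4/4
(7,3)R 3/5
(7,4)B 2/5
(7,5)R 0/4
(7,6)B 3/4
(7,7)B 2/2
The smallest same-type fraction is 0/4 at (7,5), which reduces to 0/1. Any threshold above that leaves this resident unsatisfied.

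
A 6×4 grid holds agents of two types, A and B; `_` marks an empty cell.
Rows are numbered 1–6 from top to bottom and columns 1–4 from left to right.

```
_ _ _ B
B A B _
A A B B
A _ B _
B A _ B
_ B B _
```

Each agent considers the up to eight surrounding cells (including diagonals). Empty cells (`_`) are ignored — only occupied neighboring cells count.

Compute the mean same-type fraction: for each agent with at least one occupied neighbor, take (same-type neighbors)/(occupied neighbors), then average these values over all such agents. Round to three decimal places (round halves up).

Row 1: (1,4)B 1/1
Row 2: (2,1)B 0/3 · (2,2)A 2/5 · (2,3)B 3/5
Row 3: (3,1)A 3/4 · (3,2)A 3/7 · (3,3)B 3/5 · (3,4)B 3/3
Row 4: (4,1)A 3/4 · (4,3)B 3/5
Row 5: (5,1)B 1/3 · (5,2)A 1/5 · (5,4)B 2/2
Row 6: (6,2)B 2/3 · (6,3)B 2/3
Sum over 15 agents: 1/1 + 0/3 + 2/5 + 3/5 + 3/4 + 3/7 + 3/5 + 3/3 + 3/4 + 3/5 + 1/3 + 1/5 + 2/2 + 2/3 + 2/3 = 1889/210; mean = 1889/210 ÷ 15 = 1889/3150 = 0.599682… → 0.600.

0.600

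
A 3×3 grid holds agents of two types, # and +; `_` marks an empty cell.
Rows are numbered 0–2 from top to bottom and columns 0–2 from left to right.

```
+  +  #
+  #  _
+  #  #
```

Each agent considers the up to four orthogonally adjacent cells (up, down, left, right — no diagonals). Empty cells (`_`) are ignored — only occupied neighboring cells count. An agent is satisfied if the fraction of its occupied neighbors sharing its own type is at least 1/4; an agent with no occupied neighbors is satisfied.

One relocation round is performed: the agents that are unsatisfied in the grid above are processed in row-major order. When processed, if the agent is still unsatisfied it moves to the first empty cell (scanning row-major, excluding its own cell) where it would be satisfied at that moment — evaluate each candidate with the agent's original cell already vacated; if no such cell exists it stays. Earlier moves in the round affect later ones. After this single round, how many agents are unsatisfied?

Initially unsatisfied (in order): (0,2).
  (0,2) → (1,2).
Resulting grid:
+ + _
+ # #
+ # #
All satisfied now.

0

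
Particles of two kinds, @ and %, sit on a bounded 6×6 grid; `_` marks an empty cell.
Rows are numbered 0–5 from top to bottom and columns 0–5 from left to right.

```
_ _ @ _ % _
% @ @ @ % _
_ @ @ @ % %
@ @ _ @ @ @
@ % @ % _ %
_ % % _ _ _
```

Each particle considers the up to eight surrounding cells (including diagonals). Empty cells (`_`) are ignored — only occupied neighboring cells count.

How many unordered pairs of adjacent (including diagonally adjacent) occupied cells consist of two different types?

24

Scan each occupied cell's neighbors to the right and below (and the two forward diagonals) so each pair is counted once.
Row 0: @(0,2)–@(1,2)= @(0,2)–@(1,3)= @(0,2)–@(1,1)= %(0,4)–%(1,4)= %(0,4)–@(1,3)≠  → 1/5 unlike.
Row 1: %(1,0)–@(1,1)≠ %(1,0)–@(2,1)≠ @(1,1)–@(1,2)= @(1,1)–@(2,1)= @(1,1)–@(2,2)= @(1,2)–@(1,3)= @(1,2)–@(2,2)= @(1,2)–@(2,3)= @(1,2)–@(2,1)= @(1,3)–%(1,4)≠ @(1,3)–@(2,3)= @(1,3)–%(2,4)≠ @(1,3)–@(2,2)= %(1,4)–%(2,4)= %(1,4)–%(2,5)= %(1,4)–@(2,3)≠  → 5/16 unlike.
Row 2: @(2,1)–@(2,2)= @(2,1)–@(3,1)= @(2,1)–@(3,0)= @(2,2)–@(2,3)= @(2,2)–@(3,3)= @(2,2)–@(3,1)= @(2,3)–%(2,4)≠ @(2,3)–@(3,3)= @(2,3)–@(3,4)= %(2,4)–%(2,5)= %(2,4)–@(3,4)≠ %(2,4)–@(3,5)≠ %(2,4)–@(3,3)≠ %(2,5)–@(3,5)≠ %(2,5)–@(3,4)≠  → 6/15 unlike.
Row 3: @(3,0)–@(3,1)= @(3,0)–@(4,0)= @(3,0)–%(4,1)≠ @(3,1)–%(4,1)≠ @(3,1)–@(4,2)= @(3,1)–@(4,0)= @(3,3)–@(3,4)= @(3,3)–%(4,3)≠ @(3,3)–@(4,2)= @(3,4)–@(3,5)= @(3,4)–%(4,5)≠ @(3,4)–%(4,3)≠ @(3,5)–%(4,5)≠  → 6/13 unlike.
Row 4: @(4,0)–%(4,1)≠ @(4,0)–%(5,1)≠ %(4,1)–@(4,2)≠ %(4,1)–%(5,1)= %(4,1)–%(5,2)= @(4,2)–%(4,3)≠ @(4,2)–%(5,2)≠ @(4,2)–%(5,1)≠ %(4,3)–%(5,2)=  → 6/9 unlike.
Row 5: %(5,1)–%(5,2)=  → 0/1 unlike.
Total adjacent occupied pairs: 59; unlike-type pairs: 24.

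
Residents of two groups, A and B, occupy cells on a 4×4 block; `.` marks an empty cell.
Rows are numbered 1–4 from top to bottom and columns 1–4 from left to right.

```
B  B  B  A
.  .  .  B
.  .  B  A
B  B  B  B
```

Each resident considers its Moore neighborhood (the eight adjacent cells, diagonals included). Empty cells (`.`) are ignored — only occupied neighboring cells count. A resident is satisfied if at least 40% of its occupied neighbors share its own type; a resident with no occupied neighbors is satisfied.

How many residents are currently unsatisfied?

2

Row 1: (1,1)B 1/1 ok · (1,2)B 2/2 ok · (1,3)B 2/3 ok · (1,4)A 0/2 unhappy
Row 2: (2,4)B 2/4 ok
Row 3: (3,3)B 4/5 ok · (3,4)A 0/4 unhappy
Row 4: (4,1)B 1/1 ok · (4,2)B 3/3 ok · (4,3)B 3/4 ok · (4,4)B 2/3 ok
Unsatisfied: (1,4), (3,4) — 2 in total.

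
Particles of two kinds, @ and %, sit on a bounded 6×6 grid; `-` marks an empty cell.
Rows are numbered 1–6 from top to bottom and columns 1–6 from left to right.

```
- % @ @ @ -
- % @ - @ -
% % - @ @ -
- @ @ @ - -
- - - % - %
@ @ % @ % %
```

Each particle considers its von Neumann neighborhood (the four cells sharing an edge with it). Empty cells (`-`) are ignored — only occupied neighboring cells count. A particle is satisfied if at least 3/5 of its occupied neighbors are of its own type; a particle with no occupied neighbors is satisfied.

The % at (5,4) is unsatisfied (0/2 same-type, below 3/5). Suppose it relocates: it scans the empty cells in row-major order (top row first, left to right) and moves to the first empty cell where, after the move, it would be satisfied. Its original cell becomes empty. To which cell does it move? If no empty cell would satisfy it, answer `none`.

Vacating (5,4). Empty cells in order:
  (1,1): 1/1 same-type → satisfied — stop here.

(1,1)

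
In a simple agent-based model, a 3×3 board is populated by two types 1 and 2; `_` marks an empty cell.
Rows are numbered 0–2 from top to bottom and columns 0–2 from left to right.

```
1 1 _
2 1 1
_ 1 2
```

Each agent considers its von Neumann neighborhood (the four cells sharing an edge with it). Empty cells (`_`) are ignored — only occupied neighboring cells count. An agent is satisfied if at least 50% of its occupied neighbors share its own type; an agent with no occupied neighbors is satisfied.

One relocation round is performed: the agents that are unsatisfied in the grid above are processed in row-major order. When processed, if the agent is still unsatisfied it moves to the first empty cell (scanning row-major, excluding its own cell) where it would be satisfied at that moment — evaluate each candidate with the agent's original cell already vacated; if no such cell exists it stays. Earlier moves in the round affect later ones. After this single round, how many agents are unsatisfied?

1

Initially unsatisfied (in order): (1,0), (2,2).
  (1,0): no empty cell satisfies it; stays.
  (2,2) → (2,0).
Resulting grid:
1 1 _
2 1 1
2 1 _
Unsatisfied now: (1,0).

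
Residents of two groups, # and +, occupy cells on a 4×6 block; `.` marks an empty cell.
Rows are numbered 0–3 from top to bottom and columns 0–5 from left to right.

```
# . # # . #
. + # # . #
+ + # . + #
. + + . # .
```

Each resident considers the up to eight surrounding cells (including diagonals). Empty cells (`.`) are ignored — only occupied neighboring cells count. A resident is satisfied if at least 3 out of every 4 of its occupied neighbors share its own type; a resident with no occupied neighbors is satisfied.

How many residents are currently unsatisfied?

10

(0,0)# 0/1 not
(0,2)# 3/4 satisfied
(0,3)# 3/3 satisfied
(0,5)# 1/1 satisfied
(1,1)+ 2/6 not
(1,2)# 4/6 not
(1,3)# 4/5 satisfied
(1,5)# 2/3 not
(2,0)+ 3/3 satisfied
(2,1)+ 4/6 not
(2,2)# 2/6 not
(2,4)+ 0/4 not
(2,5)# 2/3 not
(3,1)+ 3/4 satisfied
(3,2)+ 2/3 not
(3,4)# 1/2 not
Unsatisfied: (0,0), (1,1), (1,2), (1,5), (2,1), (2,2), (2,4), (2,5), (3,2), (3,4) — 10 in total.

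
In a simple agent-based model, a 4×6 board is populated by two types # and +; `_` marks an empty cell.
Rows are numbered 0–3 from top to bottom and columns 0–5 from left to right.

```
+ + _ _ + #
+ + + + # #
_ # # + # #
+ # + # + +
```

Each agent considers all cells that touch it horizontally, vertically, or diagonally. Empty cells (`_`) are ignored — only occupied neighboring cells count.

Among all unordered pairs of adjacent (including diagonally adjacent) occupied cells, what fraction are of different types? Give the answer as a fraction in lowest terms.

13/27

Scan each occupied cell's neighbors to the right and below (and the two forward diagonals) so each pair is counted once.
Row 0: +(0,0)–+(0,1)= +(0,0)–+(1,0)= +(0,0)–+(1,1)= +(0,1)–+(1,1)= +(0,1)–+(1,2)= +(0,1)–+(1,0)= +(0,4)–#(0,5)≠ +(0,4)–#(1,4)≠ +(0,4)–#(1,5)≠ +(0,4)–+(1,3)= #(0,5)–#(1,5)= #(0,5)–#(1,4)=  → 3/12 unlike.
Row 1: +(1,0)–+(1,1)= +(1,0)–#(2,1)≠ +(1,1)–+(1,2)= +(1,1)–#(2,1)≠ +(1,1)–#(2,2)≠ +(1,2)–+(1,3)= +(1,2)–#(2,2)≠ +(1,2)–+(2,3)= +(1,2)–#(2,1)≠ +(1,3)–#(1,4)≠ +(1,3)–+(2,3)= +(1,3)–#(2,4)≠ +(1,3)–#(2,2)≠ #(1,4)–#(1,5)= #(1,4)–#(2,4)= #(1,4)–#(2,5)= #(1,4)–+(2,3)≠ #(1,5)–#(2,5)= #(1,5)–#(2,4)=  → 9/19 unlike.
Row 2: #(2,1)–#(2,2)= #(2,1)–#(3,1)= #(2,1)–+(3,2)≠ #(2,1)–+(3,0)≠ #(2,2)–+(2,3)≠ #(2,2)–+(3,2)≠ #(2,2)–#(3,3)= #(2,2)–#(3,1)= +(2,3)–#(2,4)≠ +(2,3)–#(3,3)≠ +(2,3)–+(3,4)= +(2,3)–+(3,2)= #(2,4)–#(2,5)= #(2,4)–+(3,4)≠ #(2,4)–+(3,5)≠ #(2,4)–#(3,3)= #(2,5)–+(3,5)≠ #(2,5)–+(3,4)≠  → 10/18 unlike.
Row 3: +(3,0)–#(3,1)≠ #(3,1)–+(3,2)≠ +(3,2)–#(3,3)≠ #(3,3)–+(3,4)≠ +(3,4)–+(3,5)=  → 4/5 unlike.
Total adjacent occupied pairs: 54; unlike-type pairs: 26.
26/54 reduces to 13/27.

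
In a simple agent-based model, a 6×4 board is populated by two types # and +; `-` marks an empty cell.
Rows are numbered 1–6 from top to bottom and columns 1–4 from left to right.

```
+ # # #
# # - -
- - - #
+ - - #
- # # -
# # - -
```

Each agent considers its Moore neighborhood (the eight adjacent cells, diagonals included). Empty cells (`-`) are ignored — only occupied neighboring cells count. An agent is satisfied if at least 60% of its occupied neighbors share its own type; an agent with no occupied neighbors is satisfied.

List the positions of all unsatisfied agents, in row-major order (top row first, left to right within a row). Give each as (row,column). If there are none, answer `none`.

(1,1)+ 0/3 ✗
(1,2)# 3/4 ✓
(1,3)# 3/3 ✓
(1,4)# 1/1 ✓
(2,1)# 2/3 ✓
(2,2)# 3/4 ✓
(3,4)# 1/1 ✓
(4,1)+ 0/1 ✗
(4,4)# 2/2 ✓
(5,2)# 3/4 ✓
(5,3)# 3/3 ✓
(6,1)# 2/2 ✓
(6,2)# 3/3 ✓

(1,1), (4,1)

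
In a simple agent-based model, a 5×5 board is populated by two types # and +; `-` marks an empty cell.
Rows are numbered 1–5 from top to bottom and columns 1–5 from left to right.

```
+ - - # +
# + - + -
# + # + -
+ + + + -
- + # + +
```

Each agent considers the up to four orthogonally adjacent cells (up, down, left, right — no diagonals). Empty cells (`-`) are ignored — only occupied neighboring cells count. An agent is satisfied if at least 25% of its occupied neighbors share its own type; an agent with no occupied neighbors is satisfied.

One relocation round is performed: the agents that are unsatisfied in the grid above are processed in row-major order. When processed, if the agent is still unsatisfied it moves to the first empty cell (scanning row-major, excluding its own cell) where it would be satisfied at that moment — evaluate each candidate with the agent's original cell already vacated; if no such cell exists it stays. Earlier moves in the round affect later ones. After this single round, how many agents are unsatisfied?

Initially unsatisfied (in order): (1,1), (1,4), (1,5), (3,3), (5,3).
  (1,1) → (1,2).
  (1,4) → (1,1).
  (1,5): now satisfied by earlier moves; stays.
  (3,3): no empty cell satisfies it; stays.
  (5,3) → (2,3).
Resulting grid:
# + - - +
# + # + -
# + # + -
+ + + + -
- + - + +
All satisfied now.

0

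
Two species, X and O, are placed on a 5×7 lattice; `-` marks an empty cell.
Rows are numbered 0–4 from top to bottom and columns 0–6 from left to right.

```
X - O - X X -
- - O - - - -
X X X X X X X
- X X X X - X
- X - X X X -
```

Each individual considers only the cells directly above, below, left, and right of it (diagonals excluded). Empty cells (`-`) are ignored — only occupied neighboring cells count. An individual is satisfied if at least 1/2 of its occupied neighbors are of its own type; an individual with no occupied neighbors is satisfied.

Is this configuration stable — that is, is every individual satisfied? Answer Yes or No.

Yes

(0,0)X 0/0 ✓
(0,2)O 1/1 ✓
(0,4)X 1/1 ✓
(0,5)X 1/1 ✓
(1,2)O 1/2 ✓
(2,0)X 1/1 ✓
(2,1)X 3/3 ✓
(2,2)X 3/4 ✓
(2,3)X 3/3 ✓
(2,4)X 3/3 ✓
(2,5)X 2/2 ✓
(2,6)X 2/2 ✓
(3,1)X 3/3 ✓
(3,2)X 3/3 ✓
(3,3)X 4/4 ✓
(3,4)X 3/3 ✓
(3,6)X 1/1 ✓
(4,1)X 1/1 ✓
(4,3)X 2/2 ✓
(4,4)X 3/3 ✓
(4,5)X 1/1 ✓
All meet the threshold, so the configuration is stable.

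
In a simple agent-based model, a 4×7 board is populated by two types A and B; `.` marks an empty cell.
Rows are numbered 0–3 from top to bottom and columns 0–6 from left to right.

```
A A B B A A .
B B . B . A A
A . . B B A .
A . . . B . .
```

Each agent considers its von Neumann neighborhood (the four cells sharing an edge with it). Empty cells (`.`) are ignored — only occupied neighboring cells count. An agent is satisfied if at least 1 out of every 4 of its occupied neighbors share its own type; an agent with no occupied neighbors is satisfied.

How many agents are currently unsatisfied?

(0,0)A 1/2 satisfied
(0,1)A 1/3 satisfied
(0,2)B 1/2 satisfied
(0,3)B 2/3 satisfied
(0,4)A 1/2 satisfied
(0,5)A 2/2 satisfied
(1,0)B 1/3 satisfied
(1,1)B 1/2 satisfied
(1,3)B 2/2 satisfied
(1,5)A 3/3 satisfied
(1,6)A 1/1 satisfied
(2,0)A 1/2 satisfied
(2,3)B 2/2 satisfied
(2,4)B 2/3 satisfied
(2,5)A 1/2 satisfied
(3,0)A 1/1 satisfied
(3,4)B 1/1 satisfied
Every one meets the threshold.

0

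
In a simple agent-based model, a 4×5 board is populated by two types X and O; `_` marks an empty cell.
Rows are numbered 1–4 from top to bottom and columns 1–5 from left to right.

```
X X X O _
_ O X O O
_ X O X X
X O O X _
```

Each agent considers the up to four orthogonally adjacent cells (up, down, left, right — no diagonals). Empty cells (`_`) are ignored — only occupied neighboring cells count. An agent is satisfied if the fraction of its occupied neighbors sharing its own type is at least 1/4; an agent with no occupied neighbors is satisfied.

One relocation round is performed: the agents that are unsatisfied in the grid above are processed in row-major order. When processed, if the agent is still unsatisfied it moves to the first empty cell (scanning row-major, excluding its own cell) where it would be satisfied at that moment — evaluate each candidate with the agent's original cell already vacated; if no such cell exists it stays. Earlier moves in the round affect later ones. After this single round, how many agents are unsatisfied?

0

Initially unsatisfied (in order): (2,2), (3,2), (4,1).
  (2,2) → (1,5).
  (3,2) → (2,1).
  (4,1) → (2,2).
Resulting grid:
X X X O O
X X X O O
_ _ O X X
_ O O X _
All satisfied now.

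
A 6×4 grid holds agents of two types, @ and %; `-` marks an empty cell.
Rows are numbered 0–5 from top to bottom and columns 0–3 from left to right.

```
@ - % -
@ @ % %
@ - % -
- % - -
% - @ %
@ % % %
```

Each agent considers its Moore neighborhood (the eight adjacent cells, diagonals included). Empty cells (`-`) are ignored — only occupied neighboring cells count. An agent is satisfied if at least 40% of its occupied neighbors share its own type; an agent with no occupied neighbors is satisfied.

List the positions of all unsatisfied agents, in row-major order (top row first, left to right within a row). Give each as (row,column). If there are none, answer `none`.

(0,0)@ 2/2 satisfied
(0,2)% 2/3 satisfied
(1,0)@ 3/3 satisfied
(1,1)@ 3/6 satisfied
(1,2)% 3/4 satisfied
(1,3)% 3/3 satisfied
(2,0)@ 2/3 satisfied
(2,2)% 3/4 satisfied
(3,1)% 2/4 satisfied
(4,0)% 2/3 satisfied
(4,2)@ 0/5 not
(4,3)% 2/3 satisfied
(5,0)@ 0/2 not
(5,1)% 2/4 satisfied
(5,2)% 3/4 satisfied
(5,3)% 2/3 satisfied

(4,2), (5,0)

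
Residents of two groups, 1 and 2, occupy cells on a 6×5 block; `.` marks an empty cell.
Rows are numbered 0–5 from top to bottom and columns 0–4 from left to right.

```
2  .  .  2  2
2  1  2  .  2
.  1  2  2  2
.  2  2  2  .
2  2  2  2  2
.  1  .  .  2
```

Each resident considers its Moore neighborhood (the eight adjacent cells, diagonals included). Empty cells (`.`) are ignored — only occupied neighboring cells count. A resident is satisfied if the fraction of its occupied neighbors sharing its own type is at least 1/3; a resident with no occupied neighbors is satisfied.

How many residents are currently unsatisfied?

3

(0,0)2 1/2 satisfied
(0,3)2 3/3 satisfied
(0,4)2 2/2 satisfied
(1,0)2 1/3 satisfied
(1,1)1 1/5 not
(1,2)2 3/5 satisfied
(1,4)2 4/4 satisfied
(2,1)1 1/6 not
(2,2)2 5/7 satisfied
(2,3)2 6/6 satisfied
(2,4)2 3/3 satisfied
(3,1)2 5/6 satisfied
(3,2)2 7/8 satisfied
(3,3)2 7/7 satisfied
(4,0)2 2/3 satisfied
(4,1)2 4/5 satisfied
(4,2)2 5/6 satisfied
(4,3)2 5/5 satisfied
(4,4)2 3/3 satisfied
(5,1)1 0/3 not
(5,4)2 2/2 satisfied
Unsatisfied: (1,1), (2,1), (5,1) — 3 in total.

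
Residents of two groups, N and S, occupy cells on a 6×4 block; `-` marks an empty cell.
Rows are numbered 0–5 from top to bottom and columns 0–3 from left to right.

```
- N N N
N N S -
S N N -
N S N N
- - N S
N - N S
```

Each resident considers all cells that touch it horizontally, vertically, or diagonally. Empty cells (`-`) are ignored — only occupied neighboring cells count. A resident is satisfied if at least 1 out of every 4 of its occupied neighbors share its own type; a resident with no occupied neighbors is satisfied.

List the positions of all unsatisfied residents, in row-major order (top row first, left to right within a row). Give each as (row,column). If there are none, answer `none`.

Row 0: (0,1)N 3/4 satisfied · (0,2)N 3/4 satisfied · (0,3)N 1/2 satisfied
Row 1: (1,0)N 3/4 satisfied · (1,1)N 5/7 satisfied · (1,2)S 0/6 not
Row 2: (2,0)S 1/5 not · (2,1)N 5/8 satisfied · (2,2)N 4/6 satisfied
Row 3: (3,0)N 1/3 satisfied · (3,1)S 1/6 not · (3,2)N 4/6 satisfied · (3,3)N 3/4 satisfied
Row 4: (4,2)N 3/6 satisfied · (4,3)S 1/5 not
Row 5: (5,0)N 0/0 satisfied · (5,2)N 1/3 satisfied · (5,3)S 1/3 satisfied

(1,2), (2,0), (3,1), (4,3)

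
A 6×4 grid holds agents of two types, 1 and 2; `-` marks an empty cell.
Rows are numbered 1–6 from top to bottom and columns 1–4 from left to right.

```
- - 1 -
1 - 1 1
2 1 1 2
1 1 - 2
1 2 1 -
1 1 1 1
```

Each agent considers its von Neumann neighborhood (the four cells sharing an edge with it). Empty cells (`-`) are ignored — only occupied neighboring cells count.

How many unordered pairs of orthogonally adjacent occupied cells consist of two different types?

9

Scan each occupied cell's neighbors to the right and below so each pair is counted once.
From row 1: 0 unlike of 1 pairs (running 0/1).
From row 2: 2 unlike of 4 pairs (running 2/5).
From row 3: 3 unlike of 6 pairs (running 5/11).
From row 4: 1 unlike of 3 pairs (running 6/14).
From row 5: 3 unlike of 5 pairs (running 9/19).
From row 6: 0 unlike of 3 pairs (running 9/22).
Total adjacent occupied pairs: 22; unlike-type pairs: 9.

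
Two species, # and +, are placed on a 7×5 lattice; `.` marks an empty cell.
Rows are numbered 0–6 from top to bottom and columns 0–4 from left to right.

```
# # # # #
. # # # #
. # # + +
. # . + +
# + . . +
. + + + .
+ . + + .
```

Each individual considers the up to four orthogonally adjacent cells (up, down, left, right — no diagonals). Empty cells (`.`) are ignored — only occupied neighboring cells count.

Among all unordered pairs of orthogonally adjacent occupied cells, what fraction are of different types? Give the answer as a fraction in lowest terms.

5/31

Scan each occupied cell's neighbors to the right and below so each pair is counted once.
Row 0: #(0,0)–#(0,1)= #(0,1)–#(0,2)= #(0,1)–#(1,1)= #(0,2)–#(0,3)= #(0,2)–#(1,2)= #(0,3)–#(0,4)= #(0,3)–#(1,3)= #(0,4)–#(1,4)=  → 0/8 unlike.
Row 1: #(1,1)–#(1,2)= #(1,1)–#(2,1)= #(1,2)–#(1,3)= #(1,2)–#(2,2)= #(1,3)–#(1,4)= #(1,3)–+(2,3)≠ #(1,4)–+(2,4)≠  → 2/7 unlike.
Row 2: #(2,1)–#(2,2)= #(2,1)–#(3,1)= #(2,2)–+(2,3)≠ +(2,3)–+(2,4)= +(2,3)–+(3,3)= +(2,4)–+(3,4)=  → 1/6 unlike.
Row 3: #(3,1)–+(4,1)≠ +(3,3)–+(3,4)= +(3,4)–+(4,4)=  → 1/3 unlike.
Row 4: #(4,0)–+(4,1)≠ +(4,1)–+(5,1)=  → 1/2 unlike.
Row 5: +(5,1)–+(5,2)= +(5,2)–+(5,3)= +(5,2)–+(6,2)= +(5,3)–+(6,3)=  → 0/4 unlike.
Row 6: +(6,2)–+(6,3)=  → 0/1 unlike.
Total adjacent occupied pairs: 31; unlike-type pairs: 5.
5/31 is already in lowest terms.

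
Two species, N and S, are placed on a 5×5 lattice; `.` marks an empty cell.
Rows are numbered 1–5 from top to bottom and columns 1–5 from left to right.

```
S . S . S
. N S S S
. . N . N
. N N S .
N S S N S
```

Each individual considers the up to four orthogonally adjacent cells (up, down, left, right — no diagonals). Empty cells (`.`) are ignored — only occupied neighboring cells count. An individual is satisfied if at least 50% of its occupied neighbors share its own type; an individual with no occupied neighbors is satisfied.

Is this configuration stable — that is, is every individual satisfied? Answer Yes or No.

(1,1)S 0/0 ✓
(1,3)S 1/1 ✓
(1,5)S 1/1 ✓
(2,2)N 0/1 ✗
(2,3)S 2/4 ✓
(2,4)S 2/2 ✓
(2,5)S 2/3 ✓
(3,3)N 1/2 ✓
(3,5)N 0/1 ✗
(4,2)N 1/2 ✓
(4,3)N 2/4 ✓
(4,4)S 0/2 ✗
(5,1)N 0/1 ✗
(5,2)S 1/3 ✗
(5,3)S 1/3 ✗
(5,4)N 0/3 ✗
(5,5)S 0/1 ✗
For instance (2,2) has only 0/1 same-type neighbors, below 1/2.

No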